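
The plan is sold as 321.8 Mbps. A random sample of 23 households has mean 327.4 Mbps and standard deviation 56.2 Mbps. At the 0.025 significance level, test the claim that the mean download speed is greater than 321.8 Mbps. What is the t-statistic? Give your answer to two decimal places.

0.48

H0: μ = 321.8; H1: μ > 321.8 (one-sample t-test, right-tailed).
t = (x̄ − μ₀)/(s/√n) = (327.4 − 321.8)/(56.2/√23) = 0.48
df = n − 1 = 22
p-value = P(T ≥ 0.48) ≈ 0.3187
Since p ≈ 0.3187 > α = 0.025, fail to reject H0; the evidence is not statistically significant.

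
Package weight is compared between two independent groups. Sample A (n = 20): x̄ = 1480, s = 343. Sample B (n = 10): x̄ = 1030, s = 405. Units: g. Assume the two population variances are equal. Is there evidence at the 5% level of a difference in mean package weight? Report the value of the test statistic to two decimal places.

3.19

Let group 1 = sample A, group 2 = sample B. H0: μ_1 = μ_2; H1: μ_1 ≠ μ_2 (two-sample pooled-variance t-test, two-sided).
s_p² = [(20−1)·343² + (10−1)·405²]/(20+10−2) = 132556
t = (1480 − 1030)/√[132556·(1/20 + 1/10)] = 3.19
df = n₁ + n₂ − 2 = 28
Two-sided p-value ≈ 0.003
Since p ≈ 0.003 < α = 0.05, reject H0; the evidence is statistically significant.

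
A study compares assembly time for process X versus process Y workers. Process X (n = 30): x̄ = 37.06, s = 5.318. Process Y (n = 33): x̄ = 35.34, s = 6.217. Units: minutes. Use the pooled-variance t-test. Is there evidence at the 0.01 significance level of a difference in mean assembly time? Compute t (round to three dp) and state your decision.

t = 1.174; fail to reject H0

Let group 1 = process X, group 2 = process Y. H0: μ_1 = μ_2; H1: μ_1 ≠ μ_2 (two-sample pooled-variance t-test, two-sided).
s_p² = [(30−1)·5.318² + (33−1)·6.217²]/(30+33−2) = 33.7211
t = (37.06 − 35.34)/√[33.7211·(1/30 + 1/33)] = 1.174
df = n₁ + n₂ − 2 = 61
Two-sided p-value ≈ 0.2449
Since p ≈ 0.2449 > α = 0.01, fail to reject H0; the data do not provide sufficient evidence against H0.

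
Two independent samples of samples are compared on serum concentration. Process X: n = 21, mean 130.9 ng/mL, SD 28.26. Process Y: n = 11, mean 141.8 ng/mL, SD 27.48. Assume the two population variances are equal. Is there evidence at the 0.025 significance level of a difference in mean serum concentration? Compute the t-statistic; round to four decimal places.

Let group 1 = process X, group 2 = process Y. H0: μ_1 = μ_2; H1: μ_1 ≠ μ_2 (two-sample pooled-variance t-test, two-sided).
s_p² = [(21−1)·28.26² + (11−1)·27.48²]/(21+11−2) = 784.135
t = (130.9 − 141.8)/√[784.135·(1/21 + 1/11)] = -1.0458
df = n₁ + n₂ − 2 = 30
Two-sided p-value ≈ 0.304
Since p ≈ 0.304 > α = 0.025, fail to reject H0; the evidence is not statistically significant.

-1.0458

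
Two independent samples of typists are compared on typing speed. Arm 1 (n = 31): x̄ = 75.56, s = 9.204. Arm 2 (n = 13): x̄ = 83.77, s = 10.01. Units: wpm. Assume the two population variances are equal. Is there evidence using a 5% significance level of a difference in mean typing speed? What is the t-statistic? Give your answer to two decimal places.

-2.63

Let group 1 = arm 1, group 2 = arm 2. H0: μ_1 = μ_2; H1: μ_1 ≠ μ_2 (two-sample pooled-variance t-test, two-sided).
s_p² = [(31−1)·9.204² + (13−1)·10.01²]/(31+13−2) = 89.1383
t = (75.56 − 83.77)/√[89.1383·(1/31 + 1/13)] = -2.63
df = n₁ + n₂ − 2 = 42
Two-sided p-value ≈ 0.0118
Since p ≈ 0.0118 < α = 0.05, reject H0; the evidence is statistically significant.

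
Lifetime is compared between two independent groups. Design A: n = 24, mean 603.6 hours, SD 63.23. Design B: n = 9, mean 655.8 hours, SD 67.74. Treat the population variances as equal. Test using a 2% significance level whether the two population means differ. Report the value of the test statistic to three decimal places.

-2.073

Let group 1 = design A, group 2 = design B. H0: μ_1 = μ_2; H1: μ_1 ≠ μ_2 (two-sample pooled-variance t-test, two-sided).
s_p² = [(24−1)·63.23² + (9−1)·67.74²]/(24+9−2) = 4150.47
t = (603.6 − 655.8)/√[4150.47·(1/24 + 1/9)] = -2.073
df = n₁ + n₂ − 2 = 31
Two-sided p-value ≈ 0.0466
Since p ≈ 0.0466 > α = 0.02, fail to reject H0; the evidence is not statistically significant.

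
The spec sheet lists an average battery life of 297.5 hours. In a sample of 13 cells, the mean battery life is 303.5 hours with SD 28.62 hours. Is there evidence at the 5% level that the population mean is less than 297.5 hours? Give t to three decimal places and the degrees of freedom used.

t = 0.756, df = 12

H0: μ = 297.5; H1: μ < 297.5 (one-sample t-test, left-tailed).
t = (x̄ − μ₀)/(s/√n) = (303.5 − 297.5)/(28.62/√13) = 0.756
df = n − 1 = 12
p-value = P(T ≤ 0.756) ≈ 0.768
Since p ≈ 0.768 > α = 0.05, fail to reject H0; the evidence is not statistically significant.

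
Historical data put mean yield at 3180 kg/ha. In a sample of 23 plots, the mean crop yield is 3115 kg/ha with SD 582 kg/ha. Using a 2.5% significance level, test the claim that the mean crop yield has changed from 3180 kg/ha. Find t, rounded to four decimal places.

-0.5356

H0: μ = 3180; H1: μ ≠ 3180 (one-sample t-test, two-sided).
t = (x̄ − μ₀)/(s/√n) = (3115 − 3180)/(582/√23) = -0.5356
df = n − 1 = 22
Two-sided p-value ≈ 0.5976
Since p ≈ 0.5976 > α = 0.025, fail to reject H0; the evidence is not statistically significant.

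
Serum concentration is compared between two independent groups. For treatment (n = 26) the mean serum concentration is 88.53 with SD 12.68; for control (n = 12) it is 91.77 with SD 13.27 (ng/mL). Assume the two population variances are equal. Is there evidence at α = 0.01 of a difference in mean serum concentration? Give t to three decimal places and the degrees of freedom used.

Let group 1 = treatment, group 2 = control. H0: μ_1 = μ_2; H1: μ_1 ≠ μ_2 (two-sample pooled-variance t-test, two-sided).
s_p² = [(26−1)·12.68² + (12−1)·13.27²]/(26+12−2) = 165.461
t = (88.53 − 91.77)/√[165.461·(1/26 + 1/12)] = -0.722
df = n₁ + n₂ − 2 = 36
Two-sided p-value ≈ 0.4751
Since p ≈ 0.4751 > α = 0.01, fail to reject H0; the evidence is not statistically significant.

t = -0.722, df = 36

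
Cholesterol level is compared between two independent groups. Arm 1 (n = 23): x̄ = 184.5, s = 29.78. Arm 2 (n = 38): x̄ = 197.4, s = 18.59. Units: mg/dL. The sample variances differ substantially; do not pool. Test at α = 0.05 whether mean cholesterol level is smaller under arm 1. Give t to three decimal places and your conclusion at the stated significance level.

Let group 1 = arm 1, group 2 = arm 2. H0: μ_1 = μ_2; H1: μ_1 < μ_2 (Welch's two-sample t-test, left-tailed).
t = (x̄_1 − x̄_2)/√(s_1²/n_1 + s_2²/n_2) = (184.5 − 197.4)/√(29.78²/23 + 18.59²/38) = -1.869
Welch–Satterthwaite df ≈ 32.53
p-value = P(T ≤ -1.869) ≈ 0.0353
Since p ≈ 0.0353 < α = 0.05, reject H0; the data support H1.

t = -1.869; reject H0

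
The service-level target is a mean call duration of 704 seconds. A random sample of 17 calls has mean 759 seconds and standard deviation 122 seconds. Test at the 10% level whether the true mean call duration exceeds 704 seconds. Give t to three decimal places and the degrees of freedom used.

t = 1.859, df = 16

H0: μ = 704; H1: μ > 704 (one-sample t-test, right-tailed).
t = (x̄ − μ₀)/(s/√n) = (759 − 704)/(122/√17) = 1.859
df = n − 1 = 16
p-value = P(T ≥ 1.859) ≈ 0.0408
Since p ≈ 0.0408 < α = 0.1, reject H0; the data support H1.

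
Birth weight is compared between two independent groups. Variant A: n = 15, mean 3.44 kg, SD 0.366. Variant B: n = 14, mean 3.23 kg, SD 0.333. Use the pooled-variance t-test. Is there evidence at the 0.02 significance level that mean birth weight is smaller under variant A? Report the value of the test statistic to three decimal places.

1.612

Let group 1 = variant A, group 2 = variant B. H0: μ_1 = μ_2; H1: μ_1 < μ_2 (two-sample pooled-variance t-test, left-tailed).
s_p² = [(15−1)·0.366² + (14−1)·0.333²]/(15+14−2) = 0.12285
t = (3.44 − 3.23)/√[0.12285·(1/15 + 1/14)] = 1.612
df = n₁ + n₂ − 2 = 27
p-value = P(T ≤ 1.612) ≈ 0.941
Since p ≈ 0.941 > α = 0.02, fail to reject H0; the data do not provide sufficient evidence against H0.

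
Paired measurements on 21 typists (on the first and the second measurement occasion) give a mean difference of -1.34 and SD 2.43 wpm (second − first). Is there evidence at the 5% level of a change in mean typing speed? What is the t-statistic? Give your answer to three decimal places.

H0: μ_d = 0; H1: μ_d ≠ 0 (paired t-test on the differences, two-sided).
t = d̄/(s_d/√n) = -1.34/(2.43/√21) = -2.527
df = n − 1 = 20
Two-sided p-value ≈ 0.020
Since p ≈ 0.020 < α = 0.05, reject H0; the evidence is statistically significant.

-2.527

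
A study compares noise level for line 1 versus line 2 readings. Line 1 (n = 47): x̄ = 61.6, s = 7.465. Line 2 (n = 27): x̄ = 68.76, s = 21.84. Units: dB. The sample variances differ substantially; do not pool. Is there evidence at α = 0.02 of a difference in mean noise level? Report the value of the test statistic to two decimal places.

Let group 1 = line 1, group 2 = line 2. H0: μ_1 = μ_2; H1: μ_1 ≠ μ_2 (Welch's two-sample t-test, two-sided).
t = (x̄_1 − x̄_2)/√(s_1²/n_1 + s_2²/n_2) = (61.6 − 68.76)/√(7.465²/47 + 21.84²/27) = -1.65
Welch–Satterthwaite df ≈ 29.53
Two-sided p-value ≈ 0.1097
Since p ≈ 0.1097 > α = 0.02, fail to reject H0; the data do not provide sufficient evidence against H0.

-1.65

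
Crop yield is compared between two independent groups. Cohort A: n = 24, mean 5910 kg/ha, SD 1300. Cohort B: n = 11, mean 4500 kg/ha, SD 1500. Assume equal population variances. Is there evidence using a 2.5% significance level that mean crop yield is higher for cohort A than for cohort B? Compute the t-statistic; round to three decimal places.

Let group 1 = cohort A, group 2 = cohort B. H0: μ_1 = μ_2; H1: μ_1 > μ_2 (two-sample pooled-variance t-test, right-tailed).
s_p² = [(24−1)·1300² + (11−1)·1500²]/(24+11−2) = 1859700
t = (5910 − 4500)/√[1859700·(1/24 + 1/11)] = 2.840
df = n₁ + n₂ − 2 = 33
p-value = P(T ≥ 2.840) ≈ 0.004
Since p ≈ 0.004 < α = 0.025, reject H0; the data support H1.

2.840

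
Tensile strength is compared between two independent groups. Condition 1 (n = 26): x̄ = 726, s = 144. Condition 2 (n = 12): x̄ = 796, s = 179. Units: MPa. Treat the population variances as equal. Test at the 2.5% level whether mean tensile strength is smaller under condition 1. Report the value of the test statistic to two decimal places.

Let group 1 = condition 1, group 2 = condition 2. H0: μ_1 = μ_2; H1: μ_1 < μ_2 (two-sample pooled-variance t-test, left-tailed).
s_p² = [(26−1)·144² + (12−1)·179²]/(26+12−2) = 24190.3
t = (726 − 796)/√[24190.3·(1/26 + 1/12)] = -1.29
df = n₁ + n₂ − 2 = 36
p-value = P(T ≤ -1.29) ≈ 0.1027
Since p ≈ 0.1027 > α = 0.025, fail to reject H0; the data do not provide sufficient evidence against H0.

-1.29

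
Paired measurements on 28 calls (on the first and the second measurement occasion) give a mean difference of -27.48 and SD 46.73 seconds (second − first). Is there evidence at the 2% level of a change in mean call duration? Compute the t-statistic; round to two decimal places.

-3.11

H0: μ_d = 0; H1: μ_d ≠ 0 (paired t-test on the differences, two-sided).
t = d̄/(s_d/√n) = -27.48/(46.73/√28) = -3.11
df = n − 1 = 27
Two-sided p-value ≈ 0.004
Since p ≈ 0.004 < α = 0.02, reject H0; the evidence is statistically significant.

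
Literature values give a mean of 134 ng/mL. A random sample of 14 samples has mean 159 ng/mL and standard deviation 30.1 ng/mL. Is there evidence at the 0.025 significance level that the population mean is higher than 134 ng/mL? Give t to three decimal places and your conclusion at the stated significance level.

t = 3.108; reject H0

H0: μ = 134; H1: μ > 134 (one-sample t-test, right-tailed).
t = (x̄ − μ₀)/(s/√n) = (159 − 134)/(30.1/√14) = 3.108
df = n − 1 = 13
p-value = P(T ≥ 3.108) ≈ 0.0042
Since p ≈ 0.0042 < α = 0.025, reject H0; the evidence is statistically significant.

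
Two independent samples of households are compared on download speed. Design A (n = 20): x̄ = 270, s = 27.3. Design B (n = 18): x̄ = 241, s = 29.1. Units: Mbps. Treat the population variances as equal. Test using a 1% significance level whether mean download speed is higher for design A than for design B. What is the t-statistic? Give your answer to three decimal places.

Let group 1 = design A, group 2 = design B. H0: μ_1 = μ_2; H1: μ_1 > μ_2 (two-sample pooled-variance t-test, right-tailed).
s_p² = [(20−1)·27.3² + (18−1)·29.1²]/(20+18−2) = 793.23
t = (270 − 241)/√[793.23·(1/20 + 1/18)] = 3.169
df = n₁ + n₂ − 2 = 36
p-value = P(T ≥ 3.169) ≈ 0.002
Since p ≈ 0.002 < α = 0.01, reject H0; the evidence is statistically significant.

3.169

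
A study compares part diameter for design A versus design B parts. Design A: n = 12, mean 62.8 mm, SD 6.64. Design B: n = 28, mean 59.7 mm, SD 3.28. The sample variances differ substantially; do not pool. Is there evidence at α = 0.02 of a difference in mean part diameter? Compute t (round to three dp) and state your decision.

Let group 1 = design A, group 2 = design B. H0: μ_1 = μ_2; H1: μ_1 ≠ μ_2 (Welch's two-sample t-test, two-sided).
t = (x̄_1 − x̄_2)/√(s_1²/n_1 + s_2²/n_2) = (62.8 − 59.7)/√(6.64²/12 + 3.28²/28) = 1.539
Welch–Satterthwaite df ≈ 13.36
Two-sided p-value ≈ 0.1472
Since p ≈ 0.1472 > α = 0.02, fail to reject H0; the data do not provide sufficient evidence against H0.

t = 1.539; fail to reject H0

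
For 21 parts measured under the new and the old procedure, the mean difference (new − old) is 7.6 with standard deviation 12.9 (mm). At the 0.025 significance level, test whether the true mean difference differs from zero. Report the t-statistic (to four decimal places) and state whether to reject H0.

H0: μ_d = 0; H1: μ_d ≠ 0 (paired t-test on the differences, two-sided).
t = d̄/(s_d/√n) = 7.6/(12.9/√21) = 2.6998
df = n − 1 = 20
Two-sided p-value ≈ 0.014
Since p ≈ 0.014 < α = 0.025, reject H0; the data support H1.

t = 2.6998; reject H0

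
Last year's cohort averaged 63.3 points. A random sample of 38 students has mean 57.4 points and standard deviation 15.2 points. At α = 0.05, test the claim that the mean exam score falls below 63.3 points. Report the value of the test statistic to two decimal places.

-2.39

H0: μ = 63.3; H1: μ < 63.3 (one-sample t-test, left-tailed).
t = (x̄ − μ₀)/(s/√n) = (57.4 − 63.3)/(15.2/√38) = -2.39
df = n − 1 = 37
p-value = P(T ≤ -2.39) ≈ 0.0110
Since p ≈ 0.0110 < α = 0.05, reject H0; the data support H1.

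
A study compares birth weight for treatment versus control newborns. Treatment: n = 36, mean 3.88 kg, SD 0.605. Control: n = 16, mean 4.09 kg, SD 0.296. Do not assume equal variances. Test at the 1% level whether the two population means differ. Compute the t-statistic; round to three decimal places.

Let group 1 = treatment, group 2 = control. H0: μ_1 = μ_2; H1: μ_1 ≠ μ_2 (Welch's two-sample t-test, two-sided).
t = (x̄_1 − x̄_2)/√(s_1²/n_1 + s_2²/n_2) = (3.88 − 4.09)/√(0.605²/36 + 0.296²/16) = -1.679
Welch–Satterthwaite df ≈ 49.41
Two-sided p-value ≈ 0.099
Since p ≈ 0.099 > α = 0.01, fail to reject H0; the evidence is not statistically significant.

-1.679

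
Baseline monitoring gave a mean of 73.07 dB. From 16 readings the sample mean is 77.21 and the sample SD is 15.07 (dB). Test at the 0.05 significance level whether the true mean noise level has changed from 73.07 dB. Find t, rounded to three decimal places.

H0: μ = 73.07; H1: μ ≠ 73.07 (one-sample t-test, two-sided).
t = (x̄ − μ₀)/(s/√n) = (77.21 − 73.07)/(15.07/√16) = 1.099
df = n − 1 = 15
Two-sided p-value ≈ 0.2891
Since p ≈ 0.2891 > α = 0.05, fail to reject H0; the evidence is not statistically significant.

1.099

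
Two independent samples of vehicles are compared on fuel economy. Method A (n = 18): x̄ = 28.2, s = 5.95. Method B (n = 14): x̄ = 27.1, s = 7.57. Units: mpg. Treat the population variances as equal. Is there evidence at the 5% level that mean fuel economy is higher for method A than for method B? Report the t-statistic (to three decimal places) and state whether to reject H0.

t = 0.461; fail to reject H0

Let group 1 = method A, group 2 = method B. H0: μ_1 = μ_2; H1: μ_1 > μ_2 (two-sample pooled-variance t-test, right-tailed).
s_p² = [(18−1)·5.95² + (14−1)·7.57²]/(18+14−2) = 44.8935
t = (28.2 − 27.1)/√[44.8935·(1/18 + 1/14)] = 0.461
df = n₁ + n₂ − 2 = 30
p-value = P(T ≥ 0.461) ≈ 0.324
Since p ≈ 0.324 > α = 0.05, fail to reject H0; the evidence is not statistically significant.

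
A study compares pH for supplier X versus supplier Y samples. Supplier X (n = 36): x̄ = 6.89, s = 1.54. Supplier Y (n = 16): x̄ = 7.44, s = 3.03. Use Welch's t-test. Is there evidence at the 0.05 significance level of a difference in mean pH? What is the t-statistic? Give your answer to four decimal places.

Let group 1 = supplier X, group 2 = supplier Y. H0: μ_1 = μ_2; H1: μ_1 ≠ μ_2 (Welch's two-sample t-test, two-sided).
t = (x̄_1 − x̄_2)/√(s_1²/n_1 + s_2²/n_2) = (6.89 − 7.44)/√(1.54²/36 + 3.03²/16) = -0.6877
Welch–Satterthwaite df ≈ 18.54
Two-sided p-value ≈ 0.500
Since p ≈ 0.500 > α = 0.05, fail to reject H0; the evidence is not statistically significant.

-0.6877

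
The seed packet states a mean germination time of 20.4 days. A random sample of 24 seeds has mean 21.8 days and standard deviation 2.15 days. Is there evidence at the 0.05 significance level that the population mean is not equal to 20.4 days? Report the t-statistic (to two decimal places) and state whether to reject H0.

H0: μ = 20.4; H1: μ ≠ 20.4 (one-sample t-test, two-sided).
t = (x̄ − μ₀)/(s/√n) = (21.8 − 20.4)/(2.15/√24) = 3.19
df = n − 1 = 23
Two-sided p-value ≈ 0.0041
Since p ≈ 0.0041 < α = 0.05, reject H0; the evidence is statistically significant.

t = 3.19; reject H0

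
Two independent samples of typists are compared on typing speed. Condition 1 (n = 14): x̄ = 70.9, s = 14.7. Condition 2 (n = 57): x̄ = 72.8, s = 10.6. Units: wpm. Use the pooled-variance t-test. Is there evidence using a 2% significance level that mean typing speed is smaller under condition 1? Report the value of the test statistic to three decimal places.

Let group 1 = condition 1, group 2 = condition 2. H0: μ_1 = μ_2; H1: μ_1 < μ_2 (two-sample pooled-variance t-test, left-tailed).
s_p² = [(14−1)·14.7² + (57−1)·10.6²]/(14+57−2) = 131.903
t = (70.9 − 72.8)/√[131.903·(1/14 + 1/57)] = -0.555
df = n₁ + n₂ − 2 = 69
p-value = P(T ≤ -0.555) ≈ 0.2905
Since p ≈ 0.2905 > α = 0.02, fail to reject H0; the data do not provide sufficient evidence against H0.

-0.555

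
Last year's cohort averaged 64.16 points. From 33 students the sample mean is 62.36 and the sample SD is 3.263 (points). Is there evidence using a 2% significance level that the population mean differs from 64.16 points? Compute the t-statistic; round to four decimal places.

H0: μ = 64.16; H1: μ ≠ 64.16 (one-sample t-test, two-sided).
t = (x̄ − μ₀)/(s/√n) = (62.36 − 64.16)/(3.263/√33) = -3.1689
df = n − 1 = 32
Two-sided p-value ≈ 0.0034
Since p ≈ 0.0034 < α = 0.02, reject H0; the evidence is statistically significant.

-3.1689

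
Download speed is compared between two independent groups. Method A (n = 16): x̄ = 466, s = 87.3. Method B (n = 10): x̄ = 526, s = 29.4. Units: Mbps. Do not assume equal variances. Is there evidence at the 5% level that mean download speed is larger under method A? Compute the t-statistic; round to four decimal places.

Let group 1 = method A, group 2 = method B. H0: μ_1 = μ_2; H1: μ_1 > μ_2 (Welch's two-sample t-test, right-tailed).
t = (x̄_1 − x̄_2)/√(s_1²/n_1 + s_2²/n_2) = (466 − 526)/√(87.3²/16 + 29.4²/10) = -2.5292
Welch–Satterthwaite df ≈ 19.85
p-value = P(T ≥ -2.5292) ≈ 0.990
Since p ≈ 0.990 > α = 0.05, fail to reject H0; the data do not provide sufficient evidence against H0.

-2.5292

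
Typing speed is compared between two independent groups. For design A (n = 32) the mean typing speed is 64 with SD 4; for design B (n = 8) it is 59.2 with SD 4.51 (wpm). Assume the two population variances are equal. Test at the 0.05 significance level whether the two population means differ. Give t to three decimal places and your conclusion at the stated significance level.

Let group 1 = design A, group 2 = design B. H0: μ_1 = μ_2; H1: μ_1 ≠ μ_2 (two-sample pooled-variance t-test, two-sided).
s_p² = [(32−1)·4² + (8−1)·4.51²]/(32+8−2) = 16.7995
t = (64 − 59.2)/√[16.7995·(1/32 + 1/8)] = 2.963
df = n₁ + n₂ − 2 = 38
Two-sided p-value ≈ 0.0052
Since p ≈ 0.0052 < α = 0.05, reject H0; the evidence is statistically significant.

t = 2.963; reject H0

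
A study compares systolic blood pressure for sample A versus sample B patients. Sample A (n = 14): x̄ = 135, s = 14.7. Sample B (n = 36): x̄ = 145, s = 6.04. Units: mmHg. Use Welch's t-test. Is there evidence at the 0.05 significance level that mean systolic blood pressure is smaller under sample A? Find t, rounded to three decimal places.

Let group 1 = sample A, group 2 = sample B. H0: μ_1 = μ_2; H1: μ_1 < μ_2 (Welch's two-sample t-test, left-tailed).
t = (x̄_1 − x̄_2)/√(s_1²/n_1 + s_2²/n_2) = (135 − 145)/√(14.7²/14 + 6.04²/36) = -2.466
Welch–Satterthwaite df ≈ 14.74
p-value = P(T ≤ -2.466) ≈ 0.0132
Since p ≈ 0.0132 < α = 0.05, reject H0; the data support H1.

-2.466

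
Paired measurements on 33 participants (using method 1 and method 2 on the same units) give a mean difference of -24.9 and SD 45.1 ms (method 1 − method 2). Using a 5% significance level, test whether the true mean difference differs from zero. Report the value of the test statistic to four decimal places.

-3.1716

H0: μ_d = 0; H1: μ_d ≠ 0 (paired t-test on the differences, two-sided).
t = d̄/(s_d/√n) = -24.9/(45.1/√33) = -3.1716
df = n − 1 = 32
Two-sided p-value ≈ 0.003
Since p ≈ 0.003 < α = 0.05, reject H0; the evidence is statistically significant.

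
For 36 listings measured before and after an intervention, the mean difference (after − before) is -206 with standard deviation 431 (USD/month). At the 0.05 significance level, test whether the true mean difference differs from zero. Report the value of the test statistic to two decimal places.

H0: μ_d = 0; H1: μ_d ≠ 0 (paired t-test on the differences, two-sided).
t = d̄/(s_d/√n) = -206/(431/√36) = -2.87
df = n − 1 = 35
Two-sided p-value ≈ 0.0070
Since p ≈ 0.0070 < α = 0.05, reject H0; the evidence is statistically significant.

-2.87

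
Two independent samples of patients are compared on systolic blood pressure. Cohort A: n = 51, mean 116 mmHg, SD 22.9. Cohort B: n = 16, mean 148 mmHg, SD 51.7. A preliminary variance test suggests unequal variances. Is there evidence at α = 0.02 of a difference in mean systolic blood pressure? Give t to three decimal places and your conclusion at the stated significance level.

t = -2.403; fail to reject H0

Let group 1 = cohort A, group 2 = cohort B. H0: μ_1 = μ_2; H1: μ_1 ≠ μ_2 (Welch's two-sample t-test, two-sided).
t = (x̄_1 − x̄_2)/√(s_1²/n_1 + s_2²/n_2) = (116 − 148)/√(22.9²/51 + 51.7²/16) = -2.403
Welch–Satterthwaite df ≈ 16.88
Two-sided p-value ≈ 0.028
Since p ≈ 0.028 > α = 0.02, fail to reject H0; the evidence is not statistically significant.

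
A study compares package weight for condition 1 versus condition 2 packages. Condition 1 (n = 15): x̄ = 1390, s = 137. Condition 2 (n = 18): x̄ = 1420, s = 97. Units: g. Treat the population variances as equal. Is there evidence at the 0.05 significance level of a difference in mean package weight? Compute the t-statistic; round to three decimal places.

Let group 1 = condition 1, group 2 = condition 2. H0: μ_1 = μ_2; H1: μ_1 ≠ μ_2 (two-sample pooled-variance t-test, two-sided).
s_p² = [(15−1)·137² + (18−1)·97²]/(15+18−2) = 13636.1
t = (1390 − 1420)/√[13636.1·(1/15 + 1/18)] = -0.735
df = n₁ + n₂ − 2 = 31
Two-sided p-value ≈ 0.468
Since p ≈ 0.468 > α = 0.05, fail to reject H0; the evidence is not statistically significant.

-0.735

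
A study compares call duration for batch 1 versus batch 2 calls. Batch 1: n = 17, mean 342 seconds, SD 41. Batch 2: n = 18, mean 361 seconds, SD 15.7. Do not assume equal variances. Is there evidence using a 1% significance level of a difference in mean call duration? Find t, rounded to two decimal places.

-1.79

Let group 1 = batch 1, group 2 = batch 2. H0: μ_1 = μ_2; H1: μ_1 ≠ μ_2 (Welch's two-sample t-test, two-sided).
t = (x̄_1 − x̄_2)/√(s_1²/n_1 + s_2²/n_2) = (342 − 361)/√(41²/17 + 15.7²/18) = -1.79
Welch–Satterthwaite df ≈ 20.37
Two-sided p-value ≈ 0.0882
Since p ≈ 0.0882 > α = 0.01, fail to reject H0; the evidence is not statistically significant.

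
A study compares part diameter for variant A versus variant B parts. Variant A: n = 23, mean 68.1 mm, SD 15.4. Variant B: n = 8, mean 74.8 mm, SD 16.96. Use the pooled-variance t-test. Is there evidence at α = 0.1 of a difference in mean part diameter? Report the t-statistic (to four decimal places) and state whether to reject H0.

t = -1.0337; fail to reject H0

Let group 1 = variant A, group 2 = variant B. H0: μ_1 = μ_2; H1: μ_1 ≠ μ_2 (two-sample pooled-variance t-test, two-sided).
s_p² = [(23−1)·15.4² + (8−1)·16.96²]/(23+8−2) = 249.345
t = (68.1 − 74.8)/√[249.345·(1/23 + 1/8)] = -1.0337
df = n₁ + n₂ − 2 = 29
Two-sided p-value ≈ 0.310
Since p ≈ 0.310 > α = 0.1, fail to reject H0; the evidence is not statistically significant.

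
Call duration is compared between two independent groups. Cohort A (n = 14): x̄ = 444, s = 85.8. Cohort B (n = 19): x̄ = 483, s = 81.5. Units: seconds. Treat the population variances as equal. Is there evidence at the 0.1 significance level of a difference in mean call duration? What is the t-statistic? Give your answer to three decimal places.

-1.329

Let group 1 = cohort A, group 2 = cohort B. H0: μ_1 = μ_2; H1: μ_1 ≠ μ_2 (two-sample pooled-variance t-test, two-sided).
s_p² = [(14−1)·85.8² + (19−1)·81.5²]/(14+19−2) = 6943.93
t = (444 − 483)/√[6943.93·(1/14 + 1/19)] = -1.329
df = n₁ + n₂ − 2 = 31
Two-sided p-value ≈ 0.194
Since p ≈ 0.194 > α = 0.1, fail to reject H0; the data do not provide sufficient evidence against H0.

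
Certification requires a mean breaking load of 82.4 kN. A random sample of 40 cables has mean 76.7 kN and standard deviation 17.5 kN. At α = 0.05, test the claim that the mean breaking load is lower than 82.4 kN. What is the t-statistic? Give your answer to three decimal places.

-2.060

H0: μ = 82.4; H1: μ < 82.4 (one-sample t-test, left-tailed).
t = (x̄ − μ₀)/(s/√n) = (76.7 − 82.4)/(17.5/√40) = -2.060
df = n − 1 = 39
p-value = P(T ≤ -2.060) ≈ 0.0231
Since p ≈ 0.0231 < α = 0.05, reject H0; the evidence is statistically significant.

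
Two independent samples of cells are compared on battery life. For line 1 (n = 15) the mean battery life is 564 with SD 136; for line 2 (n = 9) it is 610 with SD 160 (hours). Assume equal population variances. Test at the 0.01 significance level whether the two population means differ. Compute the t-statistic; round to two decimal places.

Let group 1 = line 1, group 2 = line 2. H0: μ_1 = μ_2; H1: μ_1 ≠ μ_2 (two-sample pooled-variance t-test, two-sided).
s_p² = [(15−1)·136² + (9−1)·160²]/(15+9−2) = 21079.3
t = (564 − 610)/√[21079.3·(1/15 + 1/9)] = -0.75
df = n₁ + n₂ − 2 = 22
Two-sided p-value ≈ 0.4604
Since p ≈ 0.4604 > α = 0.01, fail to reject H0; the data do not provide sufficient evidence against H0.

-0.75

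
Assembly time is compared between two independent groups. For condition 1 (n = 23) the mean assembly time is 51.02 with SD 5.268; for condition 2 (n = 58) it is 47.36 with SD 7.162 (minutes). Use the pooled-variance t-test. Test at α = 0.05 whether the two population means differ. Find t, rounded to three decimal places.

2.221

Let group 1 = condition 1, group 2 = condition 2. H0: μ_1 = μ_2; H1: μ_1 ≠ μ_2 (two-sample pooled-variance t-test, two-sided).
s_p² = [(23−1)·5.268² + (58−1)·7.162²]/(23+58−2) = 44.7381
t = (51.02 − 47.36)/√[44.7381·(1/23 + 1/58)] = 2.221
df = n₁ + n₂ − 2 = 79
Two-sided p-value ≈ 0.029
Since p ≈ 0.029 < α = 0.05, reject H0; the evidence is statistically significant.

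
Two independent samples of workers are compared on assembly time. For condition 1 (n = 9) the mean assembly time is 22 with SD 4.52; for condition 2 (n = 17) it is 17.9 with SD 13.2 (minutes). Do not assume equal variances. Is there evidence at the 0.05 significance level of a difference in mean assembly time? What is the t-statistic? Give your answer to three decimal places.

Let group 1 = condition 1, group 2 = condition 2. H0: μ_1 = μ_2; H1: μ_1 ≠ μ_2 (Welch's two-sample t-test, two-sided).
t = (x̄_1 − x̄_2)/√(s_1²/n_1 + s_2²/n_2) = (22 − 17.9)/√(4.52²/9 + 13.2²/17) = 1.159
Welch–Satterthwaite df ≈ 21.74
Two-sided p-value ≈ 0.259
Since p ≈ 0.259 > α = 0.05, fail to reject H0; the evidence is not statistically significant.

1.159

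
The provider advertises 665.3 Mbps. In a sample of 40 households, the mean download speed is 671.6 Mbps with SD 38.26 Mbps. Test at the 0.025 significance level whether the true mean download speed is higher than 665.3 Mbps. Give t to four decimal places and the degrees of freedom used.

H0: μ = 665.3; H1: μ > 665.3 (one-sample t-test, right-tailed).
t = (x̄ − μ₀)/(s/√n) = (671.6 − 665.3)/(38.26/√40) = 1.0414
df = n − 1 = 39
p-value = P(T ≥ 1.0414) ≈ 0.1520
Since p ≈ 0.1520 > α = 0.025, fail to reject H0; the evidence is not statistically significant.

t = 1.0414, df = 39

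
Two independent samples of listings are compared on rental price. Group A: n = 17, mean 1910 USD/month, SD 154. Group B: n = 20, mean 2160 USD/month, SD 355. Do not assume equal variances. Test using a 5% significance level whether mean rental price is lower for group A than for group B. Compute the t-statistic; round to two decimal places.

Let group 1 = group A, group 2 = group B. H0: μ_1 = μ_2; H1: μ_1 < μ_2 (Welch's two-sample t-test, left-tailed).
t = (x̄_1 − x̄_2)/√(s_1²/n_1 + s_2²/n_2) = (1910 − 2160)/√(154²/17 + 355²/20) = -2.85
Welch–Satterthwaite df ≈ 26.79
p-value = P(T ≤ -2.85) ≈ 0.0042
Since p ≈ 0.0042 < α = 0.05, reject H0; the data support H1.

-2.85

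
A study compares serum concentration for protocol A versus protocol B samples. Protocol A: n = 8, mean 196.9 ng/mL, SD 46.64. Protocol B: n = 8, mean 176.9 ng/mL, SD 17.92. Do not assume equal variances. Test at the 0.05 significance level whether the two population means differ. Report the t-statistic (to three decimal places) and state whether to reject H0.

Let group 1 = protocol A, group 2 = protocol B. H0: μ_1 = μ_2; H1: μ_1 ≠ μ_2 (Welch's two-sample t-test, two-sided).
t = (x̄_1 − x̄_2)/√(s_1²/n_1 + s_2²/n_2) = (196.9 − 176.9)/√(46.64²/8 + 17.92²/8) = 1.132
Welch–Satterthwaite df ≈ 9.02
Two-sided p-value ≈ 0.2867
Since p ≈ 0.2867 > α = 0.05, fail to reject H0; the evidence is not statistically significant.

t = 1.132; fail to reject H0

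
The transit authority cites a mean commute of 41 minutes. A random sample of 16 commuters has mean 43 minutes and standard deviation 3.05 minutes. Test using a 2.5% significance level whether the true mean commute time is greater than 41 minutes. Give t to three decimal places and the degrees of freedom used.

t = 2.623, df = 15

H0: μ = 41; H1: μ > 41 (one-sample t-test, right-tailed).
t = (x̄ − μ₀)/(s/√n) = (43 − 41)/(3.05/√16) = 2.623
df = n − 1 = 15
p-value = P(T ≥ 2.623) ≈ 0.010
Since p ≈ 0.010 < α = 0.025, reject H0; the evidence is statistically significant.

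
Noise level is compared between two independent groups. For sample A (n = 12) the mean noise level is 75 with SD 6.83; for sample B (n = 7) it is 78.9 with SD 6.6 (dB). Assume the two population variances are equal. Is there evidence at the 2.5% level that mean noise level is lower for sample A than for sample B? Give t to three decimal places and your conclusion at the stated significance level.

Let group 1 = sample A, group 2 = sample B. H0: μ_1 = μ_2; H1: μ_1 < μ_2 (two-sample pooled-variance t-test, left-tailed).
s_p² = [(12−1)·6.83² + (7−1)·6.6²]/(12+7−2) = 45.5587
t = (75 − 78.9)/√[45.5587·(1/12 + 1/7)] = -1.215
df = n₁ + n₂ − 2 = 17
p-value = P(T ≤ -1.215) ≈ 0.1205
Since p ≈ 0.1205 > α = 0.025, fail to reject H0; the evidence is not statistically significant.

t = -1.215; fail to reject H0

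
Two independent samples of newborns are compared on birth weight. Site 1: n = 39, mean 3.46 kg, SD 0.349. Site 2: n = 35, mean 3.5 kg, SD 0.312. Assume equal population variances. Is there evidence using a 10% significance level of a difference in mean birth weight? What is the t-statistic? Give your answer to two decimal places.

-0.52

Let group 1 = site 1, group 2 = site 2. H0: μ_1 = μ_2; H1: μ_1 ≠ μ_2 (two-sample pooled-variance t-test, two-sided).
s_p² = [(39−1)·0.349² + (35−1)·0.312²]/(39+35−2) = 0.110252
t = (3.46 − 3.5)/√[0.110252·(1/39 + 1/35)] = -0.52
df = n₁ + n₂ − 2 = 72
Two-sided p-value ≈ 0.606
Since p ≈ 0.606 > α = 0.1, fail to reject H0; the data do not provide sufficient evidence against H0.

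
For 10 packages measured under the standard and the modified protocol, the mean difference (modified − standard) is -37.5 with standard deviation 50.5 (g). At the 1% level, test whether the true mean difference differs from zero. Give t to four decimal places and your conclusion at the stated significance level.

H0: μ_d = 0; H1: μ_d ≠ 0 (paired t-test on the differences, two-sided).
t = d̄/(s_d/√n) = -37.5/(50.5/√10) = -2.3482
df = n − 1 = 9
Two-sided p-value ≈ 0.043
Since p ≈ 0.043 > α = 0.01, fail to reject H0; the data do not provide sufficient evidence against H0.

t = -2.3482; fail to reject H0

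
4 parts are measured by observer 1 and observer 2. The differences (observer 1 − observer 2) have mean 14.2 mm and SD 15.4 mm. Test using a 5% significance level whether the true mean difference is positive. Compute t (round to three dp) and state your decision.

t = 1.844; fail to reject H0

H0: μ_d = 0; H1: μ_d > 0 (paired t-test on the differences, right-tailed).
t = d̄/(s_d/√n) = 14.2/(15.4/√4) = 1.844
df = n − 1 = 3
p-value = P(T ≥ 1.844) ≈ 0.081
Since p ≈ 0.081 > α = 0.05, fail to reject H0; the evidence is not statistically significant.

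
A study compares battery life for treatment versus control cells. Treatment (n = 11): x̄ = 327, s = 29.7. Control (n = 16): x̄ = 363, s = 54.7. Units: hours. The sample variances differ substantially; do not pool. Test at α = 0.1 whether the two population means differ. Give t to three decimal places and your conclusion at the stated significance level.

t = -2.202; reject H0

Let group 1 = treatment, group 2 = control. H0: μ_1 = μ_2; H1: μ_1 ≠ μ_2 (Welch's two-sample t-test, two-sided).
t = (x̄_1 − x̄_2)/√(s_1²/n_1 + s_2²/n_2) = (327 − 363)/√(29.7²/11 + 54.7²/16) = -2.202
Welch–Satterthwaite df ≈ 24.00
Two-sided p-value ≈ 0.0375
Since p ≈ 0.0375 < α = 0.1, reject H0; the data support H1.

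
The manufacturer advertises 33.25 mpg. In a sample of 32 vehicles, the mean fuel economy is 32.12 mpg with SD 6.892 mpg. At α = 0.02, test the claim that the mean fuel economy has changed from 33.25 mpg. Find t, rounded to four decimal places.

-0.9275

H0: μ = 33.25; H1: μ ≠ 33.25 (one-sample t-test, two-sided).
t = (x̄ − μ₀)/(s/√n) = (32.12 − 33.25)/(6.892/√32) = -0.9275
df = n − 1 = 31
Two-sided p-value ≈ 0.361
Since p ≈ 0.361 > α = 0.02, fail to reject H0; the data do not provide sufficient evidence against H0.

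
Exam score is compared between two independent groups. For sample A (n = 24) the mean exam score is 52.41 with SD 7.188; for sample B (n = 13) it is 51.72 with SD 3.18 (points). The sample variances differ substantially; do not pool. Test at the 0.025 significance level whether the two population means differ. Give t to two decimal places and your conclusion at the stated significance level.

Let group 1 = sample A, group 2 = sample B. H0: μ_1 = μ_2; H1: μ_1 ≠ μ_2 (Welch's two-sample t-test, two-sided).
t = (x̄_1 − x̄_2)/√(s_1²/n_1 + s_2²/n_2) = (52.41 − 51.72)/√(7.188²/24 + 3.18²/13) = 0.40
Welch–Satterthwaite df ≈ 34.09
Two-sided p-value ≈ 0.6894
Since p ≈ 0.6894 > α = 0.025, fail to reject H0; the data do not provide sufficient evidence against H0.

t = 0.40; fail to reject H0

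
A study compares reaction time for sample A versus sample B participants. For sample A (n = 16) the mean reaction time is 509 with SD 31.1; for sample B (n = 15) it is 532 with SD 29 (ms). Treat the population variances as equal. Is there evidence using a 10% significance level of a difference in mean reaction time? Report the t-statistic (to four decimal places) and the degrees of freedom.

Let group 1 = sample A, group 2 = sample B. H0: μ_1 = μ_2; H1: μ_1 ≠ μ_2 (two-sample pooled-variance t-test, two-sided).
s_p² = [(16−1)·31.1² + (15−1)·29²]/(16+15−2) = 906.281
t = (509 − 532)/√[906.281·(1/16 + 1/15)] = -2.1258
df = n₁ + n₂ − 2 = 29
Two-sided p-value ≈ 0.0422
Since p ≈ 0.0422 < α = 0.1, reject H0; the data support H1.

t = -2.1258, df = 29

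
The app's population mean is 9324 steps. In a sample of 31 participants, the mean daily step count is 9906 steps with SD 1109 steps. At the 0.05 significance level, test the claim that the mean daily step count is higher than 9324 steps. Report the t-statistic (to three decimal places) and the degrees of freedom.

H0: μ = 9324; H1: μ > 9324 (one-sample t-test, right-tailed).
t = (x̄ − μ₀)/(s/√n) = (9906 − 9324)/(1109/√31) = 2.922
df = n − 1 = 30
p-value = P(T ≥ 2.922) ≈ 0.003
Since p ≈ 0.003 < α = 0.05, reject H0; the evidence is statistically significant.

t = 2.922, df = 30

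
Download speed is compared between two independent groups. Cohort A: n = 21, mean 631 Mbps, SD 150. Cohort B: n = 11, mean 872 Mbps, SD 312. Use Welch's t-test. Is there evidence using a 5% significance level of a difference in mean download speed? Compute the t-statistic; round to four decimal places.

Let group 1 = cohort A, group 2 = cohort B. H0: μ_1 = μ_2; H1: μ_1 ≠ μ_2 (Welch's two-sample t-test, two-sided).
t = (x̄_1 − x̄_2)/√(s_1²/n_1 + s_2²/n_2) = (631 − 872)/√(150²/21 + 312²/11) = -2.4196
Welch–Satterthwaite df ≈ 12.48
Two-sided p-value ≈ 0.032
Since p ≈ 0.032 < α = 0.05, reject H0; the data support H1.

-2.4196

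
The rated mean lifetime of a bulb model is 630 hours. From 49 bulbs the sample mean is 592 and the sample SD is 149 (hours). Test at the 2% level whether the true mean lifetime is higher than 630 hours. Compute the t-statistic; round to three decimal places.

-1.785

H0: μ = 630; H1: μ > 630 (one-sample t-test, right-tailed).
t = (x̄ − μ₀)/(s/√n) = (592 − 630)/(149/√49) = -1.785
df = n − 1 = 48
p-value = P(T ≥ -1.785) ≈ 0.960
Since p ≈ 0.960 > α = 0.02, fail to reject H0; the data do not provide sufficient evidence against H0.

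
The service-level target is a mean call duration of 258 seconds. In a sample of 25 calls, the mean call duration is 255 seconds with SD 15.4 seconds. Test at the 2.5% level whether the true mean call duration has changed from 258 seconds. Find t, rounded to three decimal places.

-0.974

H0: μ = 258; H1: μ ≠ 258 (one-sample t-test, two-sided).
t = (x̄ − μ₀)/(s/√n) = (255 − 258)/(15.4/√25) = -0.974
df = n − 1 = 24
Two-sided p-value ≈ 0.3398
Since p ≈ 0.3398 > α = 0.025, fail to reject H0; the evidence is not statistically significant.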